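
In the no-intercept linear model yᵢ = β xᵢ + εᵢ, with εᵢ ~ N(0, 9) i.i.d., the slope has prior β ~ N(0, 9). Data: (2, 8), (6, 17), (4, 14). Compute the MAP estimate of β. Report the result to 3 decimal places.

log p(β | y) = −Σ(yᵢ − βxᵢ)²/(2·9) − β²/(2·9) + const.
Setting the derivative to zero: Σxᵢ(yᵢ − βxᵢ)/9 − β/9 = 0, so β = Σxᵢyᵢ / (Σxᵢ² + σ²/τ²).
Σxᵢyᵢ = 2·8 + 6·17 + 4·14 = 174; Σxᵢ² = 56; σ²/τ² = 1.
β̂_MAP = 174 / (56 + 1) = 174/57 ≈ 3.053.

β̂_MAP = 3.053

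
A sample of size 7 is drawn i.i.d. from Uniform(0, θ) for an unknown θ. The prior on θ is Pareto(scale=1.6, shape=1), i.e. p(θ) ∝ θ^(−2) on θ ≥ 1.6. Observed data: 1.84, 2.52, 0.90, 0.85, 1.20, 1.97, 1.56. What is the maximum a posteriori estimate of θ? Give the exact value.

θ̂_MAP = 2.52

The Uniform(0, θ) likelihood is θ^(−n) for θ ≥ max(xᵢ), zero otherwise. Here max(xᵢ) = 2.52.
Posterior ∝ θ^(−2) · θ^(−7) = θ^(−9) on θ ≥ max(1.6, 2.52) = 2.52.
This density is strictly decreasing in θ, so the posterior mode lies at the lower boundary of the support.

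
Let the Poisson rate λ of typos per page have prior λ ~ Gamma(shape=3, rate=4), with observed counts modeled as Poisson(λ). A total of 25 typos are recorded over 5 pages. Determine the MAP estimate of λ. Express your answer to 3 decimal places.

λ̂_MAP = 3.000

Σxᵢ = 25, n = 5.
Posterior ∝ λ^2e^(−4λ) · λ^25e^(−5λ) = λ^27e^(−9λ), i.e. Gamma(shape=28, rate=9).
The mode of a Gamma(a, b) with a ≥ 1 (shape–rate) is (a−1)/b = 27/9 ≈ 3.000.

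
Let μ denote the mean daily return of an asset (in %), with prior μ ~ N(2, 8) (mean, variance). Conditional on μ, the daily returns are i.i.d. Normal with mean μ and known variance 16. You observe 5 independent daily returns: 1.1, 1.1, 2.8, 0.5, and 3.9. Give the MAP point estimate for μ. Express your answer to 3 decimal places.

n = 5; x̄ = (1.1 + 1.1 + 2.8 + 0.5 + 3.9)/5 = 9.4/5 = 1.88.
For a Normal prior and Normal likelihood with known variance, the posterior is Normal; its mode equals its mean, the precision-weighted average.
Prior precision 1/σ₀² = 1/8 = 0.125; data precision n/σ² = 5/16 = 0.3125.
μ̂ = (0.125·2 + 0.3125·1.88) / (0.125 + 0.3125) = 0.8375/0.4375 = 67/35 ≈ 1.914.

μ̂_MAP = 1.914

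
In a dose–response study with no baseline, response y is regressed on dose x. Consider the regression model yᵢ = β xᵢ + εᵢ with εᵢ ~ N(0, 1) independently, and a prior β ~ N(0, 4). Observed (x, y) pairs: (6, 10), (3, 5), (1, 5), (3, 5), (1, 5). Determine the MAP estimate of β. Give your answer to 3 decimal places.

log p(β | y) = −Σ(yᵢ − βxᵢ)²/(2·1) − β²/(2·4) + const.
Setting the derivative to zero: Σxᵢ(yᵢ − βxᵢ)/1 − β/4 = 0, so β = Σxᵢyᵢ / (Σxᵢ² + σ²/τ²).
Σxᵢyᵢ = 6·10 + 3·5 + 1·5 + 3·5 + 1·5 = 100; Σxᵢ² = 56; σ²/τ² = 0.25.
β̂_MAP = 100 / (56 + 0.25) = 100/56.25 ≈ 1.778.

β̂_MAP = 1.778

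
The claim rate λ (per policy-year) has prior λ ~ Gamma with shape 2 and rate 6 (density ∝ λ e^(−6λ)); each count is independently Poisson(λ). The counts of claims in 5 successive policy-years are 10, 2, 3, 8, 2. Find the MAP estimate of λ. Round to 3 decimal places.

λ̂_MAP = 2.364

Σxᵢ = 10+2+3+8+2 = 25, with n = 5.
Posterior ∝ λe^(−6λ) · λ^25e^(−5λ) = λ^26e^(−11λ), i.e. Gamma(shape=27, rate=11).
The mode of a Gamma(a, b) with a ≥ 1 (shape–rate) is (a−1)/b = 26/11 ≈ 2.364.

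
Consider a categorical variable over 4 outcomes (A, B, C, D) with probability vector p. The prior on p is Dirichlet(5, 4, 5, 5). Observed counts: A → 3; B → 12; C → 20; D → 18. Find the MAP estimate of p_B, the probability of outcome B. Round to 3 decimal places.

The posterior is Dirichlet(αᵢ + nᵢ) = Dirichlet(8, 16, 25, 23).
For a Dirichlet(a₁,…,a_K) with all aᵢ > 1, the mode has j-th component (aⱼ − 1)/(Σaᵢ − K).
Here Σaᵢ = 72 and K = 4, so p_B = (16 − 1)/(72 − 4) = 15/68 ≈ 0.221.

MAP estimate of p_B = 0.221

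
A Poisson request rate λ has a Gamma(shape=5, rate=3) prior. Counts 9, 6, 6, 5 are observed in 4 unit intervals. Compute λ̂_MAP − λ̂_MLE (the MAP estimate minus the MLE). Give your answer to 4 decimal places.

MAP − MLE = -2.2143

Σxᵢ = 26. Posterior is Gamma(31, 7); MAP = (31−1)/7 = 30/7 ≈ 4.28571.
MLE = x̄ = 26/4 ≈ 6.50000.
Difference = 30/7 − 26/4 = -31/14 ≈ -2.2143.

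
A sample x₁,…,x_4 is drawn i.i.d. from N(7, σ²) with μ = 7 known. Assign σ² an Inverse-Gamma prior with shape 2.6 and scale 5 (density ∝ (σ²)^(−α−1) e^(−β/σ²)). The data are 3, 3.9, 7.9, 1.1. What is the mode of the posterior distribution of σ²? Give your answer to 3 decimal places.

Sum of squared deviations about the known mean: SS = (3−7)² + (3.9−7)² + (7.9−7)² + (1.1−7)² = 61.23.
The Normal likelihood contributes (σ²)^(−n/2) exp(−SS/(2σ²)), so the posterior is Inverse-Gamma(α + n/2, β + SS/2) = Inverse-Gamma(4.6, 35.615).
The mode of Inverse-Gamma(a, b) is b/(a+1) = 35.615/5.6 ≈ 6.360.

σ̂²_MAP = 6.360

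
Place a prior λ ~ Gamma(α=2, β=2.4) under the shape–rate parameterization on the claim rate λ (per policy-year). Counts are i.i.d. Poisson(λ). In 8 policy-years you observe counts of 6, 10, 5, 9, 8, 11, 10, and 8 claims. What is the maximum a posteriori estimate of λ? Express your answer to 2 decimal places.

Σxᵢ = 6+10+5+9+8+11+10+8 = 67, with n = 8.
Posterior ∝ λe^(−2.4λ) · λ^67e^(−8λ) = λ^68e^(−10.4λ), i.e. Gamma(shape=69, rate=10.4).
The mode of a Gamma(a, b) with a ≥ 1 (shape–rate) is (a−1)/b = 68/10.4 ≈ 6.54.

λ̂_MAP = 6.54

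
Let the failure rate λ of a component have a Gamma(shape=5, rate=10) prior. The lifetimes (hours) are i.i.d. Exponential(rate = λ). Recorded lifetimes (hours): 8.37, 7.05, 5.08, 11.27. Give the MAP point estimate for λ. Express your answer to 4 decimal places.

The Exponential(rate=λ) likelihood is ∝ λ^n e^(−λΣtᵢ). Here n = 4 and Σtᵢ = 8.37 + 7.05 + 5.08 + 11.27 = 31.77.
Posterior ∝ λ^4e^(−10λ) · λ^4e^(−31.77λ) = λ^8e^(−41.77λ), i.e. Gamma(9, 41.77).
Mode = (a−1)/b = 8/41.77 ≈ 0.1915.

λ̂_MAP = 0.1915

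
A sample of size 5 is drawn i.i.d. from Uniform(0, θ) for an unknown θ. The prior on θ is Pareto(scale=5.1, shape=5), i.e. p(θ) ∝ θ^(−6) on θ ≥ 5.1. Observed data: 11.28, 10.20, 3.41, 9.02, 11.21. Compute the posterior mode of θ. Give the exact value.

The Uniform(0, θ) likelihood is θ^(−n) for θ ≥ max(xᵢ), zero otherwise. Here max(xᵢ) = 11.28.
Posterior ∝ θ^(−6) · θ^(−5) = θ^(−11) on θ ≥ max(5.1, 11.28) = 11.28.
This density is strictly decreasing in θ, so the posterior mode lies at the lower boundary of the support.

θ̂_MAP = 11.28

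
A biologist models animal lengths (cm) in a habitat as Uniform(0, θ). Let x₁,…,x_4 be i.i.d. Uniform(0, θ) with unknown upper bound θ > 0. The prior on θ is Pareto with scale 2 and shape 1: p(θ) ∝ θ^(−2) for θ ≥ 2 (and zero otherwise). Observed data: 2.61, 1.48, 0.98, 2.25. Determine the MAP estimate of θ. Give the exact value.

θ̂_MAP = 2.61

The Uniform(0, θ) likelihood is θ^(−n) for θ ≥ max(xᵢ), zero otherwise. Here max(xᵢ) = 2.61.
Posterior ∝ θ^(−2) · θ^(−4) = θ^(−6) on θ ≥ max(2, 2.61) = 2.61.
This density is strictly decreasing in θ, so the posterior mode lies at the lower boundary of the support.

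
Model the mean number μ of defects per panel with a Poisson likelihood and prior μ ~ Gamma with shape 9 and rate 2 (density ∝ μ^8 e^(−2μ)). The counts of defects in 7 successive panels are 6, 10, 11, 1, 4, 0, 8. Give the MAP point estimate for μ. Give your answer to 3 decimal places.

Σxᵢ = 6+10+11+1+4+0+8 = 40, with n = 7.
Posterior ∝ μ^8e^(−2μ) · μ^40e^(−7μ) = μ^48e^(−9μ), i.e. Gamma(shape=49, rate=9).
The mode of a Gamma(a, b) with a ≥ 1 (shape–rate) is (a−1)/b = 48/9 ≈ 5.333.

μ̂_MAP = 5.333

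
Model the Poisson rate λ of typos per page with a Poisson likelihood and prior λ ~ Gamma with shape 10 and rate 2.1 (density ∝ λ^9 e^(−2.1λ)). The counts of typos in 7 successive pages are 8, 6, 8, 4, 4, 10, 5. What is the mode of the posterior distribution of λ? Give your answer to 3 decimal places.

Σxᵢ = 8+6+8+4+4+10+5 = 45, with n = 7.
Posterior ∝ λ^9e^(−2.1λ) · λ^45e^(−7λ) = λ^54e^(−9.1λ), i.e. Gamma(shape=55, rate=9.1).
The mode of a Gamma(a, b) with a ≥ 1 (shape–rate) is (a−1)/b = 54/9.1 ≈ 5.934.

λ̂_MAP = 5.934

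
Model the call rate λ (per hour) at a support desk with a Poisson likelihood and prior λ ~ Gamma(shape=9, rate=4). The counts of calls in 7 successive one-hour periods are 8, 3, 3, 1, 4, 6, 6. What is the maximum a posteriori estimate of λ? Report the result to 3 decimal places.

λ̂_MAP = 3.545

Σxᵢ = 8+3+3+1+4+6+6 = 31, with n = 7.
Posterior ∝ λ^8e^(−4λ) · λ^31e^(−7λ) = λ^39e^(−11λ), i.e. Gamma(shape=40, rate=11).
The mode of a Gamma(a, b) with a ≥ 1 (shape–rate) is (a−1)/b = 39/11 ≈ 3.545.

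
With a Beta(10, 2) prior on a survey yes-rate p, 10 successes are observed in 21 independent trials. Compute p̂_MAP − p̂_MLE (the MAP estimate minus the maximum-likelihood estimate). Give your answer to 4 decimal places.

MAP − MLE = 0.1367

Posterior is Beta(20, 13); MAP = (20−1)/(33−2) = 19/31 ≈ 0.61290.
MLE ignores the prior: p̂_MLE = k/n = 10/21 ≈ 0.47619.
Difference = 19/31 − 10/21 = 89/651 ≈ 0.1367.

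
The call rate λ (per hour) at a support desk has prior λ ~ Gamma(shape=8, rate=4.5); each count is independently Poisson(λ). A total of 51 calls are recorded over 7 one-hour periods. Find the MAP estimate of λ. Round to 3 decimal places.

Σxᵢ = 51, n = 7.
Posterior ∝ λ^7e^(−4.5λ) · λ^51e^(−7λ) = λ^58e^(−11.5λ), i.e. Gamma(shape=59, rate=11.5).
The mode of a Gamma(a, b) with a ≥ 1 (shape–rate) is (a−1)/b = 58/11.5 ≈ 5.043.

λ̂_MAP = 5.043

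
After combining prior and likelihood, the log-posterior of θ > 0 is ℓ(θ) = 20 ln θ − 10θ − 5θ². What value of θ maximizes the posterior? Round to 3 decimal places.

ℓ'(θ) = 20/θ − 10 − 10θ. Setting this to zero and multiplying by θ: 10θ² + 10θ − 20 = 0.
θ = (−10 + √(10² + 4·10·20)) / (2·10) = (−10 + √900) / 20 = (−10 + 30)/20 = 1.
ℓ''(θ) = −20/θ² − 10 < 0, confirming a maximum.

θ̂_MAP = 1.000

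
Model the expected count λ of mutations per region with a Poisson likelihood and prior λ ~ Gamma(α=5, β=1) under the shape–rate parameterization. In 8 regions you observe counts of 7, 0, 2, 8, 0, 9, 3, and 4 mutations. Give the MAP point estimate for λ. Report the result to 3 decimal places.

Σxᵢ = 7+0+2+8+0+9+3+4 = 33, with n = 8.
Posterior ∝ λ^4e^(−1λ) · λ^33e^(−8λ) = λ^37e^(−9λ), i.e. Gamma(shape=38, rate=9).
The mode of a Gamma(a, b) with a ≥ 1 (shape–rate) is (a−1)/b = 37/9 ≈ 4.111.

λ̂_MAP = 4.111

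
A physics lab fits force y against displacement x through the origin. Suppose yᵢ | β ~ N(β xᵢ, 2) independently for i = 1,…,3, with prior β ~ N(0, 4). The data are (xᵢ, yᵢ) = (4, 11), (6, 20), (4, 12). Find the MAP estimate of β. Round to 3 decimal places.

log p(β | y) = −Σ(yᵢ − βxᵢ)²/(2·2) − β²/(2·4) + const.
Setting the derivative to zero: Σxᵢ(yᵢ − βxᵢ)/2 − β/4 = 0, so β = Σxᵢyᵢ / (Σxᵢ² + σ²/τ²).
Σxᵢyᵢ = 4·11 + 6·20 + 4·12 = 212; Σxᵢ² = 68; σ²/τ² = 0.5.
β̂_MAP = 212 / (68 + 0.5) = 212/68.5 ≈ 3.095.

β̂_MAP = 3.095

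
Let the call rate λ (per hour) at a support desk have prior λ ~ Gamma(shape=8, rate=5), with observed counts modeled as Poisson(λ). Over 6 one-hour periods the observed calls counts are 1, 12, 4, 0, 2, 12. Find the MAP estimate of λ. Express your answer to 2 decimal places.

λ̂_MAP = 3.45

Σxᵢ = 1+12+4+0+2+12 = 31, with n = 6.
Posterior ∝ λ^7e^(−5λ) · λ^31e^(−6λ) = λ^38e^(−11λ), i.e. Gamma(shape=39, rate=11).
The mode of a Gamma(a, b) with a ≥ 1 (shape–rate) is (a−1)/b = 38/11 ≈ 3.45.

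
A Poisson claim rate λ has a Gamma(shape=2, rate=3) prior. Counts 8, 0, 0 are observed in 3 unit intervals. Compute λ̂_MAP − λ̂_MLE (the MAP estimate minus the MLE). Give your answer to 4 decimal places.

Σxᵢ = 8. Posterior is Gamma(10, 6); MAP = (10−1)/6 = 9/6 ≈ 1.50000.
MLE = x̄ = 8/3 ≈ 2.66667.
Difference = 9/6 − 8/3 = -7/6 ≈ -1.1667.

MAP − MLE = -1.1667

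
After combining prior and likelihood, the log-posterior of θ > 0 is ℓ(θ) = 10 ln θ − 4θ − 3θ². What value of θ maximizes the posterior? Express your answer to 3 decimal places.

ℓ'(θ) = 10/θ − 4 − 6θ. Setting this to zero and multiplying by θ: 6θ² + 4θ − 10 = 0.
θ = (−4 + √(4² + 4·6·10)) / (2·6) = (−4 + √256) / 12 = (−4 + 16)/12 = 1.
ℓ''(θ) = −10/θ² − 6 < 0, confirming a maximum.

θ̂_MAP = 1.000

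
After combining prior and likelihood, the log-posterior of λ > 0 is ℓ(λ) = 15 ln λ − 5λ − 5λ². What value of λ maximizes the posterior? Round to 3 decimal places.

λ̂_MAP = 1.000

ℓ'(λ) = 15/λ − 5 − 10λ. Setting this to zero and multiplying by λ: 10λ² + 5λ − 15 = 0.
λ = (−5 + √(5² + 4·10·15)) / (2·10) = (−5 + √625) / 20 = (−5 + 25)/20 = 1.
ℓ''(λ) = −15/λ² − 10 < 0, confirming a maximum.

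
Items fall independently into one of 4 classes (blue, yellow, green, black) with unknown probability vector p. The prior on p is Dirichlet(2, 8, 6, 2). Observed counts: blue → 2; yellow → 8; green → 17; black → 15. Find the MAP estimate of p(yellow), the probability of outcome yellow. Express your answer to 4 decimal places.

MAP estimate of p(yellow) = 0.2679

The posterior is Dirichlet(αᵢ + nᵢ) = Dirichlet(4, 16, 23, 17).
For a Dirichlet(a₁,…,a_K) with all aᵢ > 1, the mode has j-th component (aⱼ − 1)/(Σaᵢ − K).
Here Σaᵢ = 60 and K = 4, so p(yellow) = (16 − 1)/(60 − 4) = 15/56 ≈ 0.2679.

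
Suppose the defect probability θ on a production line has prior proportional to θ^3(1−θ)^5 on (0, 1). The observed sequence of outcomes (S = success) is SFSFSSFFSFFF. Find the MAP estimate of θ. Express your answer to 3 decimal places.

The prior density ∝ θ^3(1−θ)^5 is the kernel of Beta(4, 6).
Data: 5 successes in 12 trials (from the sequence). The binomial likelihood contributes θ^5(1−θ)^7, so the posterior is Beta(4+5, 6+7) = Beta(9, 13).
For Beta(a, b) with a, b > 1 the mode is (a−1)/(a+b−2) = 8/20 ≈ 0.400.

θ̂_MAP = 0.400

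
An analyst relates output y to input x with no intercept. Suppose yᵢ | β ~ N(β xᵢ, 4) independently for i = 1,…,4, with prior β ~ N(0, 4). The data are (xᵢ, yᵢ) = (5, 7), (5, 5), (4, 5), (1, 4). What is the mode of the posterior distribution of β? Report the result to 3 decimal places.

β̂_MAP = 1.235

log p(β | y) = −Σ(yᵢ − βxᵢ)²/(2·4) − β²/(2·4) + const.
Setting the derivative to zero: Σxᵢ(yᵢ − βxᵢ)/4 − β/4 = 0, so β = Σxᵢyᵢ / (Σxᵢ² + σ²/τ²).
Σxᵢyᵢ = 5·7 + 5·5 + 4·5 + 1·4 = 84; Σxᵢ² = 67; σ²/τ² = 1.
β̂_MAP = 84 / (67 + 1) = 84/68 ≈ 1.235.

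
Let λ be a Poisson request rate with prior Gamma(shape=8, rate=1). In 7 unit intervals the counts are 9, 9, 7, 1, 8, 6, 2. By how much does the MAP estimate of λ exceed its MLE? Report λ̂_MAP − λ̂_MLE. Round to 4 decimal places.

MAP − MLE = 0.1250

Σxᵢ = 42. Posterior is Gamma(50, 8); MAP = (50−1)/8 = 49/8 ≈ 6.12500.
MLE = x̄ = 42/7 ≈ 6.00000.
Difference = 49/8 − 42/7 = 1/8 ≈ 0.1250.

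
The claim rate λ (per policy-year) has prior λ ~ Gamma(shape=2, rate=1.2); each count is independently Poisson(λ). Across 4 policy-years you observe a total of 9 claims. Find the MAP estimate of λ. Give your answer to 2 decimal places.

Σxᵢ = 9, n = 4.
Posterior ∝ λe^(−1.2λ) · λ^9e^(−4λ) = λ^10e^(−5.2λ), i.e. Gamma(shape=11, rate=5.2).
The mode of a Gamma(a, b) with a ≥ 1 (shape–rate) is (a−1)/b = 10/5.2 ≈ 1.92.

λ̂_MAP = 1.92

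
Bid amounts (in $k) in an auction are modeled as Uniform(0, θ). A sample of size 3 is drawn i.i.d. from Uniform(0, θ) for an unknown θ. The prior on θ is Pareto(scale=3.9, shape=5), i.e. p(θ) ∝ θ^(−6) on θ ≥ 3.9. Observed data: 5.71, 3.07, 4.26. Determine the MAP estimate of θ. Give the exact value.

The Uniform(0, θ) likelihood is θ^(−n) for θ ≥ max(xᵢ), zero otherwise. Here max(xᵢ) = 5.71.
Posterior ∝ θ^(−6) · θ^(−3) = θ^(−9) on θ ≥ max(3.9, 5.71) = 5.71.
This density is strictly decreasing in θ, so the posterior mode lies at the lower boundary of the support.

θ̂_MAP = 5.71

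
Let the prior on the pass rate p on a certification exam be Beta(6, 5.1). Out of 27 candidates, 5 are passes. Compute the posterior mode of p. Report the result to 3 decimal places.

Prior: Beta(6, 5.1).
Data: 5 successes in 27 trials. The binomial likelihood contributes p^5(1−p)^22, so the posterior is Beta(6+5, 5.1+22) = Beta(11, 27.1).
For Beta(a, b) with a, b > 1 the mode is (a−1)/(a+b−2) = 10/36.1 ≈ 0.277.

p̂_MAP = 0.277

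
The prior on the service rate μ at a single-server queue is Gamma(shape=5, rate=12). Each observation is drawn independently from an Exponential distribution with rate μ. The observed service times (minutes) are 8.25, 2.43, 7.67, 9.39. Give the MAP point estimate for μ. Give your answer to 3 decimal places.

The Exponential(rate=μ) likelihood is ∝ μ^n e^(−μΣtᵢ). Here n = 4 and Σtᵢ = 8.25 + 2.43 + 7.67 + 9.39 = 27.74.
Posterior ∝ μ^4e^(−12μ) · μ^4e^(−27.74μ) = μ^8e^(−39.74μ), i.e. Gamma(9, 39.74).
Mode = (a−1)/b = 8/39.74 ≈ 0.201.

μ̂_MAP = 0.201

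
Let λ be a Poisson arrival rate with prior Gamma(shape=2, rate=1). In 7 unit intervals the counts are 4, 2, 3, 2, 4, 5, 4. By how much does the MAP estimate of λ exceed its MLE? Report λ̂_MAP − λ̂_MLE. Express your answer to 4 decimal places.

MAP − MLE = -0.3036

Σxᵢ = 24. Posterior is Gamma(26, 8); MAP = (26−1)/8 = 25/8 ≈ 3.12500.
MLE = x̄ = 24/7 ≈ 3.42857.
Difference = 25/8 − 24/7 = -17/56 ≈ -0.3036.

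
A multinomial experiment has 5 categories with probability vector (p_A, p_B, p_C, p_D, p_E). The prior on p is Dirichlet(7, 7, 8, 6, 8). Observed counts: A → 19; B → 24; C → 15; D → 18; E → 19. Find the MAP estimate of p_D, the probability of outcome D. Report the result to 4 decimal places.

MAP estimate of p_D = 0.1825

The posterior is Dirichlet(αᵢ + nᵢ) = Dirichlet(26, 31, 23, 24, 27).
For a Dirichlet(a₁,…,a_K) with all aᵢ > 1, the mode has j-th component (aⱼ − 1)/(Σaᵢ − K).
Here Σaᵢ = 131 and K = 5, so p_D = (24 − 1)/(131 − 5) = 23/126 ≈ 0.1825.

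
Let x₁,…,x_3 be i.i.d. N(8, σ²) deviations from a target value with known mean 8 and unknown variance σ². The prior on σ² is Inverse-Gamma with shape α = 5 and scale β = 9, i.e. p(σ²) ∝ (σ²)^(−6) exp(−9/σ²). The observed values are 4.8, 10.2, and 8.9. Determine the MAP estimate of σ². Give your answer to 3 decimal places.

σ̂²_MAP = 2.259

Sum of squared deviations about the known mean: SS = (4.8−8)² + (10.2−8)² + (8.9−8)² = 15.89.
The Normal likelihood contributes (σ²)^(−n/2) exp(−SS/(2σ²)), so the posterior is Inverse-Gamma(α + n/2, β + SS/2) = Inverse-Gamma(6.5, 16.945).
The mode of Inverse-Gamma(a, b) is b/(a+1) = 16.945/7.5 ≈ 2.259.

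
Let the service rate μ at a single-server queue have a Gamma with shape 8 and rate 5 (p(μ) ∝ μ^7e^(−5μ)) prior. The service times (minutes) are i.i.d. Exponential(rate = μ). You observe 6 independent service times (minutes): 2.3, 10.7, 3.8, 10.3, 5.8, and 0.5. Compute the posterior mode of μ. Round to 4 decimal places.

μ̂_MAP = 0.3385

The Exponential(rate=μ) likelihood is ∝ μ^n e^(−μΣtᵢ). Here n = 6 and Σtᵢ = 2.3 + 10.7 + 3.8 + 10.3 + 5.8 + 0.5 = 33.4.
Posterior ∝ μ^7e^(−5μ) · μ^6e^(−33.4μ) = μ^13e^(−38.4μ), i.e. Gamma(14, 38.4).
Mode = (a−1)/b = 13/38.4 ≈ 0.3385.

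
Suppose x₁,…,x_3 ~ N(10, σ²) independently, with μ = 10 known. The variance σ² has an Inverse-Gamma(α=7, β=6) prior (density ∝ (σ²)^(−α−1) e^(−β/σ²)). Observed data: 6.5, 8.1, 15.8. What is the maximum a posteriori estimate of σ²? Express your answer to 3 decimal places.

σ̂²_MAP = 3.237

Sum of squared deviations about the known mean: SS = (6.5−10)² + (8.1−10)² + (15.8−10)² = 49.5.
The Normal likelihood contributes (σ²)^(−n/2) exp(−SS/(2σ²)), so the posterior is Inverse-Gamma(α + n/2, β + SS/2) = Inverse-Gamma(8.5, 30.75).
The mode of Inverse-Gamma(a, b) is b/(a+1) = 30.75/9.5 ≈ 3.237.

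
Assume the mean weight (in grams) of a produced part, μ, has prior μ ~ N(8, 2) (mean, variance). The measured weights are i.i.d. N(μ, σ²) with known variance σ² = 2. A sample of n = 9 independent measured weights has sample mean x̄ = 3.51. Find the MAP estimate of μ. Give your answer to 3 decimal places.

n = 9, x̄ = 3.51.
For a Normal prior and Normal likelihood with known variance, the posterior is Normal; its mode equals its mean, the precision-weighted average.
Prior precision 1/σ₀² = 1/2 = 0.5; data precision n/σ² = 9/2 = 4.5.
μ̂ = (0.5·8 + 4.5·3.51) / (0.5 + 4.5) = 19.795/5 = 3.959.

μ̂_MAP = 3.959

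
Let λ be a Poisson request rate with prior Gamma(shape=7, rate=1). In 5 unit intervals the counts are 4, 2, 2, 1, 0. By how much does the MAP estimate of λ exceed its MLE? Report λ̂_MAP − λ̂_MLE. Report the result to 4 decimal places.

MAP − MLE = 0.7000

Σxᵢ = 9. Posterior is Gamma(16, 6); MAP = (16−1)/6 = 15/6 ≈ 2.50000.
MLE = x̄ = 9/5 ≈ 1.80000.
Difference = 15/6 − 9/5 = 7/10 ≈ 0.7000.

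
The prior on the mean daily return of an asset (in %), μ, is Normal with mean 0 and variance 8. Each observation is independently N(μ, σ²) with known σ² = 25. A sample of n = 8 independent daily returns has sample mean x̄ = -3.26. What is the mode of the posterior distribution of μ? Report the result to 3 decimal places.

n = 8, x̄ = -3.26.
For a Normal prior and Normal likelihood with known variance, the posterior is Normal; its mode equals its mean, the precision-weighted average.
Prior precision 1/σ₀² = 1/8 = 0.125; data precision n/σ² = 8/25 = 0.32.
μ̂ = (0.125·0 + 0.32·(-3.26)) / (0.125 + 0.32) = (-1.0432)/0.445 = -5216/2225 ≈ -2.344.

μ̂_MAP = -2.344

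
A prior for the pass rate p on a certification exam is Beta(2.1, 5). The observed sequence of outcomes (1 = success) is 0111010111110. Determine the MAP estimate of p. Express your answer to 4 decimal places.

p̂_MAP = 0.5580

Prior: Beta(2.1, 5).
Data: 9 successes in 13 trials (from the sequence). The binomial likelihood contributes p^9(1−p)^4, so the posterior is Beta(2.1+9, 5+4) = Beta(11.1, 9).
For Beta(a, b) with a, b > 1 the mode is (a−1)/(a+b−2) = 10.1/18.1 ≈ 0.5580.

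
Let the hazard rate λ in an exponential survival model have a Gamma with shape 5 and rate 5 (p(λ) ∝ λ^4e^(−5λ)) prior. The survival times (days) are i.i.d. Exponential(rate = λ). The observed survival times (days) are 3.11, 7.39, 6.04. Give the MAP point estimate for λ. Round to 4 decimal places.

The Exponential(rate=λ) likelihood is ∝ λ^n e^(−λΣtᵢ). Here n = 3 and Σtᵢ = 3.11 + 7.39 + 6.04 = 16.54.
Posterior ∝ λ^4e^(−5λ) · λ^3e^(−16.54λ) = λ^7e^(−21.54λ), i.e. Gamma(8, 21.54).
Mode = (a−1)/b = 7/21.54 ≈ 0.3250.

λ̂_MAP = 0.3250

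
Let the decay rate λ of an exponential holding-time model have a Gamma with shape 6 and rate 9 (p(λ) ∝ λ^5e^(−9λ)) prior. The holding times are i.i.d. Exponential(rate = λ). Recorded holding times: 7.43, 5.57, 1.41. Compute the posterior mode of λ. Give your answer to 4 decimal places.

The Exponential(rate=λ) likelihood is ∝ λ^n e^(−λΣtᵢ). Here n = 3 and Σtᵢ = 7.43 + 5.57 + 1.41 = 14.41.
Posterior ∝ λ^5e^(−9λ) · λ^3e^(−14.41λ) = λ^8e^(−23.41λ), i.e. Gamma(9, 23.41).
Mode = (a−1)/b = 8/23.41 ≈ 0.3417.

λ̂_MAP = 0.3417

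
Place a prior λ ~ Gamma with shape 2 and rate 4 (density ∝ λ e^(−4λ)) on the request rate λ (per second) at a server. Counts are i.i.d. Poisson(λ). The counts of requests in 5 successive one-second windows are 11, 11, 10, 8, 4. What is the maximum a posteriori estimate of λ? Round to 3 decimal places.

λ̂_MAP = 5.000

Σxᵢ = 11+11+10+8+4 = 44, with n = 5.
Posterior ∝ λe^(−4λ) · λ^44e^(−5λ) = λ^45e^(−9λ), i.e. Gamma(shape=46, rate=9).
The mode of a Gamma(a, b) with a ≥ 1 (shape–rate) is (a−1)/b = 45/9 ≈ 5.000.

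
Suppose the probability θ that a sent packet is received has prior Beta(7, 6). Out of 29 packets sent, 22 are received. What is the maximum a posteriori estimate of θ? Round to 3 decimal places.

θ̂_MAP = 0.700

Prior: Beta(7, 6).
Data: 22 successes in 29 trials. The binomial likelihood contributes θ^22(1−θ)^7, so the posterior is Beta(7+22, 6+7) = Beta(29, 13).
For Beta(a, b) with a, b > 1 the mode is (a−1)/(a+b−2) = 28/40 ≈ 0.700.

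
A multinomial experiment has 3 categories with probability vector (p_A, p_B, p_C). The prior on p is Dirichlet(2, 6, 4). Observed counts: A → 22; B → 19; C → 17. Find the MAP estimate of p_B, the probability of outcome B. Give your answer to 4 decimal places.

The posterior is Dirichlet(αᵢ + nᵢ) = Dirichlet(24, 25, 21).
For a Dirichlet(a₁,…,a_K) with all aᵢ > 1, the mode has j-th component (aⱼ − 1)/(Σaᵢ − K).
Here Σaᵢ = 70 and K = 3, so p_B = (25 − 1)/(70 − 3) = 24/67 ≈ 0.3582.

MAP estimate of p_B = 0.3582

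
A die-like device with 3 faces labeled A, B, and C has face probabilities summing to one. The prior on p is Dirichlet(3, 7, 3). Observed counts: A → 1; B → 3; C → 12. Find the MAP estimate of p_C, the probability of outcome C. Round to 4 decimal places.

MAP estimate of p_C = 0.5385

The posterior is Dirichlet(αᵢ + nᵢ) = Dirichlet(4, 10, 15).
For a Dirichlet(a₁,…,a_K) with all aᵢ > 1, the mode has j-th component (aⱼ − 1)/(Σaᵢ − K).
Here Σaᵢ = 29 and K = 3, so p_C = (15 − 1)/(29 − 3) = 14/26 ≈ 0.5385.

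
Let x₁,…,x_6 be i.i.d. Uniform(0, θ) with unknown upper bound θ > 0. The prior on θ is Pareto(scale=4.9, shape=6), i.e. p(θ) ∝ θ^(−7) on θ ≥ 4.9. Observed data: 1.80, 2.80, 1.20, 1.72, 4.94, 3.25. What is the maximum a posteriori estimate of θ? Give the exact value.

The Uniform(0, θ) likelihood is θ^(−n) for θ ≥ max(xᵢ), zero otherwise. Here max(xᵢ) = 4.94.
Posterior ∝ θ^(−7) · θ^(−6) = θ^(−13) on θ ≥ max(4.9, 4.94) = 4.94.
This density is strictly decreasing in θ, so the posterior mode lies at the lower boundary of the support.

θ̂_MAP = 4.94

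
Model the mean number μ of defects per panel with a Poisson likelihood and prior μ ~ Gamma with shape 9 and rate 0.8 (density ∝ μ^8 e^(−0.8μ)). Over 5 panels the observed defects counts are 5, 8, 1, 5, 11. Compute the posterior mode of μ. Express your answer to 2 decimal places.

Σxᵢ = 5+8+1+5+11 = 30, with n = 5.
Posterior ∝ μ^8e^(−0.8μ) · μ^30e^(−5μ) = μ^38e^(−5.8μ), i.e. Gamma(shape=39, rate=5.8).
The mode of a Gamma(a, b) with a ≥ 1 (shape–rate) is (a−1)/b = 38/5.8 ≈ 6.55.

μ̂_MAP = 6.55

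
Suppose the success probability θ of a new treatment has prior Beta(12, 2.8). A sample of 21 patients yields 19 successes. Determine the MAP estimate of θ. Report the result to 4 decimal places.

Prior: Beta(12, 2.8).
Data: 19 successes in 21 trials. The binomial likelihood contributes θ^19(1−θ)^2, so the posterior is Beta(12+19, 2.8+2) = Beta(31, 4.8).
For Beta(a, b) with a, b > 1 the mode is (a−1)/(a+b−2) = 30/33.8 ≈ 0.8876.

θ̂_MAP = 0.8876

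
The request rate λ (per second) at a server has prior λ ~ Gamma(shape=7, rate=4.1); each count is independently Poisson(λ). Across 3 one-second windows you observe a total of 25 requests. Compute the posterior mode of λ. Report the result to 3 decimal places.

Σxᵢ = 25, n = 3.
Posterior ∝ λ^6e^(−4.1λ) · λ^25e^(−3λ) = λ^31e^(−7.1λ), i.e. Gamma(shape=32, rate=7.1).
The mode of a Gamma(a, b) with a ≥ 1 (shape–rate) is (a−1)/b = 31/7.1 ≈ 4.366.

λ̂_MAP = 4.366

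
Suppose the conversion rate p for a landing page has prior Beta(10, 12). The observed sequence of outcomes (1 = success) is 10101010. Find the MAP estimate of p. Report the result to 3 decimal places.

Prior: Beta(10, 12).
Data: 4 successes in 8 trials (from the sequence). The binomial likelihood contributes p^4(1−p)^4, so the posterior is Beta(10+4, 12+4) = Beta(14, 16).
For Beta(a, b) with a, b > 1 the mode is (a−1)/(a+b−2) = 13/28 ≈ 0.464.

p̂_MAP = 0.464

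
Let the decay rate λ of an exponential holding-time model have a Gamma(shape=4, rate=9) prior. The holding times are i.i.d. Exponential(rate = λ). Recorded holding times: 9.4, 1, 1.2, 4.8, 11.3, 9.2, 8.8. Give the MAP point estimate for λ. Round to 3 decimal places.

The Exponential(rate=λ) likelihood is ∝ λ^n e^(−λΣtᵢ). Here n = 7 and Σtᵢ = 9.4 + 1 + 1.2 + 4.8 + 11.3 + 9.2 + 8.8 = 45.7.
Posterior ∝ λ^3e^(−9λ) · λ^7e^(−45.7λ) = λ^10e^(−54.7λ), i.e. Gamma(11, 54.7).
Mode = (a−1)/b = 10/54.7 ≈ 0.183.

λ̂_MAP = 0.183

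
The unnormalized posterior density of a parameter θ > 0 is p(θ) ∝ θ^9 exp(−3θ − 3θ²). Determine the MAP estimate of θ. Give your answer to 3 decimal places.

θ̂_MAP = 1.000

ℓ'(θ) = 9/θ − 3 − 6θ. Setting this to zero and multiplying by θ: 6θ² + 3θ − 9 = 0.
θ = (−3 + √(3² + 4·6·9)) / (2·6) = (−3 + √225) / 12 = (−3 + 15)/12 = 1.
ℓ''(θ) = −9/θ² − 6 < 0, confirming a maximum.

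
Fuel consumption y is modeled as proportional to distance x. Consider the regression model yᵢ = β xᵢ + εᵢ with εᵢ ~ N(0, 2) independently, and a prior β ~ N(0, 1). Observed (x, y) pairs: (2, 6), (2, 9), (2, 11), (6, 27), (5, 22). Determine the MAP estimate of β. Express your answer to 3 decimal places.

log p(β | y) = −Σ(yᵢ − βxᵢ)²/(2·2) − β²/(2·1) + const.
Setting the derivative to zero: Σxᵢ(yᵢ − βxᵢ)/2 − β/1 = 0, so β = Σxᵢyᵢ / (Σxᵢ² + σ²/τ²).
Σxᵢyᵢ = 2·6 + 2·9 + 2·11 + 6·27 + 5·22 = 324; Σxᵢ² = 73; σ²/τ² = 2.
β̂_MAP = 324 / (73 + 2) = 324/75 ≈ 4.320.

β̂_MAP = 4.320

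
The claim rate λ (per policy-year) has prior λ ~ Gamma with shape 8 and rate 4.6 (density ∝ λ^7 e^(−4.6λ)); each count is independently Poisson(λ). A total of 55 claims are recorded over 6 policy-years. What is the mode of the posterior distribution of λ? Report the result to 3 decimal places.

λ̂_MAP = 5.849

Σxᵢ = 55, n = 6.
Posterior ∝ λ^7e^(−4.6λ) · λ^55e^(−6λ) = λ^62e^(−10.6λ), i.e. Gamma(shape=63, rate=10.6).
The mode of a Gamma(a, b) with a ≥ 1 (shape–rate) is (a−1)/b = 62/10.6 ≈ 5.849.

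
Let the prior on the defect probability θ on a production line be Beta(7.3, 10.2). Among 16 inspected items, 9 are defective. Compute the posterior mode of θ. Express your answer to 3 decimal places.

θ̂_MAP = 0.486

Prior: Beta(7.3, 10.2).
Data: 9 successes in 16 trials. The binomial likelihood contributes θ^9(1−θ)^7, so the posterior is Beta(7.3+9, 10.2+7) = Beta(16.3, 17.2).
For Beta(a, b) with a, b > 1 the mode is (a−1)/(a+b−2) = 15.3/31.5 ≈ 0.486.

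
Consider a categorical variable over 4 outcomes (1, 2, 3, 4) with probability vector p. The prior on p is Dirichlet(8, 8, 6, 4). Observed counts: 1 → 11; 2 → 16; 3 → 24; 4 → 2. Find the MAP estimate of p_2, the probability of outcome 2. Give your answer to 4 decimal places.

The posterior is Dirichlet(αᵢ + nᵢ) = Dirichlet(19, 24, 30, 6).
For a Dirichlet(a₁,…,a_K) with all aᵢ > 1, the mode has j-th component (aⱼ − 1)/(Σaᵢ − K).
Here Σaᵢ = 79 and K = 4, so p_2 = (24 − 1)/(79 − 4) = 23/75 ≈ 0.3067.

MAP estimate: 0.3067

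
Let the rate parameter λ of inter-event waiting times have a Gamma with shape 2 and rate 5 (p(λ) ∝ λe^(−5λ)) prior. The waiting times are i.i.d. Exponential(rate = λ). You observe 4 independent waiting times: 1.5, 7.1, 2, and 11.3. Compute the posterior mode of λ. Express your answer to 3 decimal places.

λ̂_MAP = 0.186

The Exponential(rate=λ) likelihood is ∝ λ^n e^(−λΣtᵢ). Here n = 4 and Σtᵢ = 1.5 + 7.1 + 2 + 11.3 = 21.9.
Posterior ∝ λe^(−5λ) · λ^4e^(−21.9λ) = λ^5e^(−26.9λ), i.e. Gamma(6, 26.9).
Mode = (a−1)/b = 5/26.9 ≈ 0.186.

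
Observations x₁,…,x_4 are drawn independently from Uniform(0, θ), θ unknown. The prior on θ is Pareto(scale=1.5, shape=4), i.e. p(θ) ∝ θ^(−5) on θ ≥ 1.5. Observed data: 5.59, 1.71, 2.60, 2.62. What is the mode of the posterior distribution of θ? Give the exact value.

θ̂_MAP = 5.59

The Uniform(0, θ) likelihood is θ^(−n) for θ ≥ max(xᵢ), zero otherwise. Here max(xᵢ) = 5.59.
Posterior ∝ θ^(−5) · θ^(−4) = θ^(−9) on θ ≥ max(1.5, 5.59) = 5.59.
This density is strictly decreasing in θ, so the posterior mode lies at the lower boundary of the support.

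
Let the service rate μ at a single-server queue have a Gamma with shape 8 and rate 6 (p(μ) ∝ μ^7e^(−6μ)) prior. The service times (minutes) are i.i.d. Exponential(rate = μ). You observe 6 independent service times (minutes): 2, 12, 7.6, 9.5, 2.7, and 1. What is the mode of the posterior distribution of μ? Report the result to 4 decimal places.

μ̂_MAP = 0.3186

The Exponential(rate=μ) likelihood is ∝ μ^n e^(−μΣtᵢ). Here n = 6 and Σtᵢ = 2 + 12 + 7.6 + 9.5 + 2.7 + 1 = 34.8.
Posterior ∝ μ^7e^(−6μ) · μ^6e^(−34.8μ) = μ^13e^(−40.8μ), i.e. Gamma(14, 40.8).
Mode = (a−1)/b = 13/40.8 ≈ 0.3186.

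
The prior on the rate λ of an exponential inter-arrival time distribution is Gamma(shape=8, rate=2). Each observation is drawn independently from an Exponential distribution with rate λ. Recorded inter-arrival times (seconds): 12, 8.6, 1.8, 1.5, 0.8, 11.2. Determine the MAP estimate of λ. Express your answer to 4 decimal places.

λ̂_MAP = 0.3430

The Exponential(rate=λ) likelihood is ∝ λ^n e^(−λΣtᵢ). Here n = 6 and Σtᵢ = 12 + 8.6 + 1.8 + 1.5 + 0.8 + 11.2 = 35.9.
Posterior ∝ λ^7e^(−2λ) · λ^6e^(−35.9λ) = λ^13e^(−37.9λ), i.e. Gamma(14, 37.9).
Mode = (a−1)/b = 13/37.9 ≈ 0.3430.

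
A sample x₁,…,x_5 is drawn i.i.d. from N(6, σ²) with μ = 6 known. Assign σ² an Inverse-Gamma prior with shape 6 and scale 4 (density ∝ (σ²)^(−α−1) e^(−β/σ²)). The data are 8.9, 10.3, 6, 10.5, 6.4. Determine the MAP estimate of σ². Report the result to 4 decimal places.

Sum of squared deviations about the known mean: SS = (8.9−6)² + (10.3−6)² + (6−6)² + (10.5−6)² + (6.4−6)² = 47.31.
The Normal likelihood contributes (σ²)^(−n/2) exp(−SS/(2σ²)), so the posterior is Inverse-Gamma(α + n/2, β + SS/2) = Inverse-Gamma(8.5, 27.655).
The mode of Inverse-Gamma(a, b) is b/(a+1) = 27.655/9.5 ≈ 2.9111.

σ̂²_MAP = 2.9111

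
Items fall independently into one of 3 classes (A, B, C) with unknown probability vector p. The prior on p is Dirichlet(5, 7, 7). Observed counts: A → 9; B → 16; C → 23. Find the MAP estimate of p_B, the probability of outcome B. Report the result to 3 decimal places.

The posterior is Dirichlet(αᵢ + nᵢ) = Dirichlet(14, 23, 30).
For a Dirichlet(a₁,…,a_K) with all aᵢ > 1, the mode has j-th component (aⱼ − 1)/(Σaᵢ − K).
Here Σaᵢ = 67 and K = 3, so p_B = (23 − 1)/(67 − 3) = 22/64 ≈ 0.344.

MAP estimate of p_B = 0.344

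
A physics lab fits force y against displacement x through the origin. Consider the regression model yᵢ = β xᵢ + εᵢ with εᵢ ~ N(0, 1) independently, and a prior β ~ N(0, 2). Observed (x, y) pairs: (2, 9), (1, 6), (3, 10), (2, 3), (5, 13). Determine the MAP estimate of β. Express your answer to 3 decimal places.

log p(β | y) = −Σ(yᵢ − βxᵢ)²/(2·1) − β²/(2·2) + const.
Setting the derivative to zero: Σxᵢ(yᵢ − βxᵢ)/1 − β/2 = 0, so β = Σxᵢyᵢ / (Σxᵢ² + σ²/τ²).
Σxᵢyᵢ = 2·9 + 1·6 + 3·10 + 2·3 + 5·13 = 125; Σxᵢ² = 43; σ²/τ² = 0.5.
β̂_MAP = 125 / (43 + 0.5) = 125/43.5 ≈ 2.874.

β̂_MAP = 2.874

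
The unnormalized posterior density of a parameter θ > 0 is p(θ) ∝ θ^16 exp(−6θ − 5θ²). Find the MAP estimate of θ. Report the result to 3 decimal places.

ℓ'(θ) = 16/θ − 6 − 10θ. Setting this to zero and multiplying by θ: 10θ² + 6θ − 16 = 0.
θ = (−6 + √(6² + 4·10·16)) / (2·10) = (−6 + √676) / 20 = (−6 + 26)/20 = 1.
ℓ''(θ) = −16/θ² − 10 < 0, confirming a maximum.

θ̂_MAP = 1.000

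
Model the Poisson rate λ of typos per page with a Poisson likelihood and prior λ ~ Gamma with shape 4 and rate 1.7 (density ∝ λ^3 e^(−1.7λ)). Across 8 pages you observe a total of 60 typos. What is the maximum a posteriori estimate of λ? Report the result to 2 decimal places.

Σxᵢ = 60, n = 8.
Posterior ∝ λ^3e^(−1.7λ) · λ^60e^(−8λ) = λ^63e^(−9.7λ), i.e. Gamma(shape=64, rate=9.7).
The mode of a Gamma(a, b) with a ≥ 1 (shape–rate) is (a−1)/b = 63/9.7 ≈ 6.49.

λ̂_MAP = 6.49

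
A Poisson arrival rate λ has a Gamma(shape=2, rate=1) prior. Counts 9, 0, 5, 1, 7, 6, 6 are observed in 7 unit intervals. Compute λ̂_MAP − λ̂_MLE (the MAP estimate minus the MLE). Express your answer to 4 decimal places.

Σxᵢ = 34. Posterior is Gamma(36, 8); MAP = (36−1)/8 = 35/8 ≈ 4.37500.
MLE = x̄ = 34/7 ≈ 4.85714.
Difference = 35/8 − 34/7 = -27/56 ≈ -0.4821.

MAP − MLE = -0.4821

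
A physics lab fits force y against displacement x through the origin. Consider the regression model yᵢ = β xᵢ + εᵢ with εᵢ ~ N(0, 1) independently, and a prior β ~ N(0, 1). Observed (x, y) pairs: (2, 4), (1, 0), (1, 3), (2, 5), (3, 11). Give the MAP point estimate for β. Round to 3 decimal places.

log p(β | y) = −Σ(yᵢ − βxᵢ)²/(2·1) − β²/(2·1) + const.
Setting the derivative to zero: Σxᵢ(yᵢ − βxᵢ)/1 − β/1 = 0, so β = Σxᵢyᵢ / (Σxᵢ² + σ²/τ²).
Σxᵢyᵢ = 2·4 + 1·0 + 1·3 + 2·5 + 3·11 = 54; Σxᵢ² = 19; σ²/τ² = 1.
β̂_MAP = 54 / (19 + 1) = 54/20 ≈ 2.700.

β̂_MAP = 2.700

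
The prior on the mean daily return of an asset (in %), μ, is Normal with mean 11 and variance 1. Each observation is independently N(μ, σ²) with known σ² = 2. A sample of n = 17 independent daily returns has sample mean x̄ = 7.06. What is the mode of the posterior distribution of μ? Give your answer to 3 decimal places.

n = 17, x̄ = 7.06.
For a Normal prior and Normal likelihood with known variance, the posterior is Normal; its mode equals its mean, the precision-weighted average.
Prior precision 1/σ₀² = 1/1 = 1; data precision n/σ² = 17/2 = 8.5.
μ̂ = (1·11 + 8.5·7.06) / (1 + 8.5) = 71.01/9.5 = 7101/950 ≈ 7.475.

μ̂_MAP = 7.475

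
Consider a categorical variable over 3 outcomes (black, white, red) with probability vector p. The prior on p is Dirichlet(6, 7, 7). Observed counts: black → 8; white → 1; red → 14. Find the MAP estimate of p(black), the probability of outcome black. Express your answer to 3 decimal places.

The posterior is Dirichlet(αᵢ + nᵢ) = Dirichlet(14, 8, 21).
For a Dirichlet(a₁,…,a_K) with all aᵢ > 1, the mode has j-th component (aⱼ − 1)/(Σaᵢ − K).
Here Σaᵢ = 43 and K = 3, so p(black) = (14 − 1)/(43 − 3) = 13/40 ≈ 0.325.

MAP estimate of p(black) = 0.325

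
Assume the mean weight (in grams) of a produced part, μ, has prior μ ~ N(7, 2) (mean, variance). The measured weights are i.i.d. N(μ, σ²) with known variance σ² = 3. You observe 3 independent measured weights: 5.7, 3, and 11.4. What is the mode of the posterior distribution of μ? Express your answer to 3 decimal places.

μ̂_MAP = 6.800

n = 3; x̄ = (5.7 + 3 + 11.4)/3 = 20.1/3 = 6.7.
For a Normal prior and Normal likelihood with known variance, the posterior is Normal; its mode equals its mean, the precision-weighted average.
Prior precision 1/σ₀² = 1/2 = 0.5; data precision n/σ² = 3/3 = 1.
μ̂ = (0.5·7 + 1·6.7) / (0.5 + 1) = 10.2/1.5 = 6.800.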